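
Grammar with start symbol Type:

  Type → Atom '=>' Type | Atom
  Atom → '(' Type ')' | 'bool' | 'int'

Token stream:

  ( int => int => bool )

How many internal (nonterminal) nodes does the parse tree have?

[Type [Atom ( [Type [Atom int] => [Type [Atom int] => [Type [Atom bool]]]] )]]

8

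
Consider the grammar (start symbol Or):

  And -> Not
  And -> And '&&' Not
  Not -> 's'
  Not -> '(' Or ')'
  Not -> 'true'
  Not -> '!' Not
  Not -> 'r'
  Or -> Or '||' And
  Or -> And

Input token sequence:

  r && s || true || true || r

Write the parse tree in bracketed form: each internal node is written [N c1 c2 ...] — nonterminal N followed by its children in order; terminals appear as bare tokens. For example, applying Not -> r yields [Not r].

Or
Or || And
Or || And || And
Or || And || And || And
And || And || And || And
And && Not || And || And || And
Not && Not || And || And || And
r && Not || And || And || And
r && s || And || And || And
r && s || Not || And || And
r && s || true || And || And
r && s || true || Not || And
r && s || true || true || And
r && s || true || true || Not
r && s || true || true || r

[Or [Or [Or [Or [And [And [Not r]] && [Not s]]] || [And [Not true]]] || [And [Not true]]] || [And [Not r]]]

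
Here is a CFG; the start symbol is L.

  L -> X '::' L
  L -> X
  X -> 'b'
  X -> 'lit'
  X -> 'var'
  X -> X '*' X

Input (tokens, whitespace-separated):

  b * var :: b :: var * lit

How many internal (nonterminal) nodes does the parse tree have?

10

[L [X [X b] * [X var]] :: [L [X b] :: [L [X [X var] * [X lit]]]]]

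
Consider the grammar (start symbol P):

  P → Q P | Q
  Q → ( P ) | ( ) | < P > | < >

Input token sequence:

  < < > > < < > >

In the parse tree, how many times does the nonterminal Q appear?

4

[P [Q < [P [Q < >]] >] [P [Q < [P [Q < >]] >]]]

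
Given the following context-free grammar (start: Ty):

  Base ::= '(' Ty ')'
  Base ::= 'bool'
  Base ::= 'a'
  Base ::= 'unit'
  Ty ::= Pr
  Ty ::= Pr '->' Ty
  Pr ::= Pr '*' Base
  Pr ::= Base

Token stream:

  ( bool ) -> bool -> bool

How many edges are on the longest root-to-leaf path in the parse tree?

[Ty [Pr [Base ( [Ty [Pr [Base bool]]] )]] -> [Ty [Pr [Base bool]] -> [Ty [Pr [Base bool]]]]]

6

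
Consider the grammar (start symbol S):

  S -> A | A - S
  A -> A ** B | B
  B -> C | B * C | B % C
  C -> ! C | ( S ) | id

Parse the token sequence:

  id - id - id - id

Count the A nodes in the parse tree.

[S [A [B [C id]]] - [S [A [B [C id]]] - [S [A [B [C id]]] - [S [A [B [C id]]]]]]]

4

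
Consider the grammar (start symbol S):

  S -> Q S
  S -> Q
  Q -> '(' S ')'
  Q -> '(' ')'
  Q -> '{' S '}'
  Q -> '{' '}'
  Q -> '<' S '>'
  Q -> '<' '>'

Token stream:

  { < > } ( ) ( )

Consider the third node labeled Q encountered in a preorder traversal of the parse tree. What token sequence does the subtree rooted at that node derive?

( )

[S [Q { [S [Q < >]] }] [S [Q ( )] [S [Q ( )]]]]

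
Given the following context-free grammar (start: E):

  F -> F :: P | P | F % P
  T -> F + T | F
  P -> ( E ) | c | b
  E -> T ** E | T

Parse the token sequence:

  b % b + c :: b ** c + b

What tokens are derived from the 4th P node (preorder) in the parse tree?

[E [T [F [F [P b]] % [P b]] + [T [F [F [P c]] :: [P b]]]] ** [E [T [F [P c]] + [T [F [P b]]]]]]

b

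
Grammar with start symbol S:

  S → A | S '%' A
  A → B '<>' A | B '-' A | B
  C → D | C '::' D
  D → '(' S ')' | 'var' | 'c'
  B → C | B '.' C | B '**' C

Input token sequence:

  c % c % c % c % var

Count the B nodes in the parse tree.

5

[S [S [S [S [S [A [B [C [D c]]]]] % [A [B [C [D c]]]]] % [A [B [C [D c]]]]] % [A [B [C [D c]]]]] % [A [B [C [D var]]]]]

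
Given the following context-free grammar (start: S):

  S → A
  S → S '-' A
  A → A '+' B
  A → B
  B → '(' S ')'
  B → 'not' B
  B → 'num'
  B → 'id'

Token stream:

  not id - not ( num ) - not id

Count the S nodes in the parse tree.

4

[S [S [S [A [B not [B id]]]] - [A [B not [B ( [S [A [B num]]] )]]]] - [A [B not [B id]]]]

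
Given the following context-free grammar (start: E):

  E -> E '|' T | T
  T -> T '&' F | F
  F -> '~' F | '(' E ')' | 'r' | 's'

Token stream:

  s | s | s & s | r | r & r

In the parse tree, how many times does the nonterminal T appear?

7

[E [E [E [E [E [T [F s]]] | [T [F s]]] | [T [T [F s]] & [F s]]] | [T [F r]]] | [T [T [F r]] & [F r]]]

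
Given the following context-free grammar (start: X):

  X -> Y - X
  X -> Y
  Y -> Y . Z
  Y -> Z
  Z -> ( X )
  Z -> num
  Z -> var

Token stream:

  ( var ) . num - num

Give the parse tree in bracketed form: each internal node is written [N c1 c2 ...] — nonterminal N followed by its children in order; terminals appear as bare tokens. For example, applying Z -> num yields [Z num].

[X [Y [Y [Z ( [X [Y [Z var]]] )]] . [Z num]] - [X [Y [Z num]]]]

X
Y - X
Y . Z - X
Z . Z - X
( X ) . Z - X
( Y ) . Z - X
( Z ) . Z - X
( var ) . Z - X
( var ) . num - X
( var ) . num - Y
( var ) . num - Z
( var ) . num - num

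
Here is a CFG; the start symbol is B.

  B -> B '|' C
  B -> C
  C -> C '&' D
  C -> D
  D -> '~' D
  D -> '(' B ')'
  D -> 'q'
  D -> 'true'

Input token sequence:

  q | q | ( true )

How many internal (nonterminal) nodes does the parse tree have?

[B [B [B [C [D q]]] | [C [D q]]] | [C [D ( [B [C [D true]]] )]]]

12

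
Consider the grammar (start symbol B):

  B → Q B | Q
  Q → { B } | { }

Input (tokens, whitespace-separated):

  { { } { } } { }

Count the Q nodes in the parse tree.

4

[B [Q { [B [Q { }] [B [Q { }]]] }] [B [Q { }]]]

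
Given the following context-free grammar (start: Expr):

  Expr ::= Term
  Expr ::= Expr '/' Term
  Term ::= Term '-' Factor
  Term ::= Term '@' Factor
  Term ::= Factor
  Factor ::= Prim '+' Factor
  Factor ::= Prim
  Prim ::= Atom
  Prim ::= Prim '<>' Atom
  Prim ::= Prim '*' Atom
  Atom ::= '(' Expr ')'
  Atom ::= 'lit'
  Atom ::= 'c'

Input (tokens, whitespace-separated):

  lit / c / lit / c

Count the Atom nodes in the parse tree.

4

[Expr [Expr [Expr [Expr [Term [Factor [Prim [Atom lit]]]]] / [Term [Factor [Prim [Atom c]]]]] / [Term [Factor [Prim [Atom lit]]]]] / [Term [Factor [Prim [Atom c]]]]]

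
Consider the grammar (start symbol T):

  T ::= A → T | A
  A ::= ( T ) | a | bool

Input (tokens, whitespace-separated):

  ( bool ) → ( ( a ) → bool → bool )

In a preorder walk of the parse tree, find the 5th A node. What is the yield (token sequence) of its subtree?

[T [A ( [T [A bool]] )] → [T [A ( [T [A ( [T [A a]] )] → [T [A bool] → [T [A bool]]]] )]]]

a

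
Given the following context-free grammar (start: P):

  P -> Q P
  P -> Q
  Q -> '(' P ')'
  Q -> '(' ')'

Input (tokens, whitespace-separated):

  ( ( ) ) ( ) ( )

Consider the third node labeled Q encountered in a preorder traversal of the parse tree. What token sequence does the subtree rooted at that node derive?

( )

[P [Q ( [P [Q ( )]] )] [P [Q ( )] [P [Q ( )]]]]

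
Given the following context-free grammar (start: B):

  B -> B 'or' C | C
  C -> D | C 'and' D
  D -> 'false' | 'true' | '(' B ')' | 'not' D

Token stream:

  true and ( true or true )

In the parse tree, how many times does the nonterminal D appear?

[B [C [C [D true]] and [D ( [B [B [C [D true]]] or [C [D true]]] )]]]

4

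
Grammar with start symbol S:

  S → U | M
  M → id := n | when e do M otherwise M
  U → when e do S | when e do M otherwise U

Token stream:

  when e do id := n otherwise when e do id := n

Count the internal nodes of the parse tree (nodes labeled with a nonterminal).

[S [U when e do [M id := n] otherwise [U when e do [S [M id := n]]]]]

6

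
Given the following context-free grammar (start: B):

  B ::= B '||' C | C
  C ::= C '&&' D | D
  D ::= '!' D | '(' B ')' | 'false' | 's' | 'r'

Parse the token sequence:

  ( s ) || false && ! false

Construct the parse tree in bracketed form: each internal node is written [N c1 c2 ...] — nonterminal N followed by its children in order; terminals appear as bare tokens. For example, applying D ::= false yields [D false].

[B [B [C [D ( [B [C [D s]]] )]]] || [C [C [D false]] && [D ! [D false]]]]

B
B || C
C || C
D || C
( B ) || C
( C ) || C
( D ) || C
( s ) || C
( s ) || C && D
( s ) || D && D
( s ) || false && D
( s ) || false && ! D
( s ) || false && ! false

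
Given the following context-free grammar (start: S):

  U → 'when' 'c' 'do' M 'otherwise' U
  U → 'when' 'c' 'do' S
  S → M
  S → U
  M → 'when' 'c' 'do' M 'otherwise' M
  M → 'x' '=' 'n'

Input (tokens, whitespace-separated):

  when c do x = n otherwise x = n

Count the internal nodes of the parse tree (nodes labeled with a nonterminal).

[S [M when c do [M x = n] otherwise [M x = n]]]

4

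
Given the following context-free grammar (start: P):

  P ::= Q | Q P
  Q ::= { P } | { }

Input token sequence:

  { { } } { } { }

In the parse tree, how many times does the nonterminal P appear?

4

[P [Q { [P [Q { }]] }] [P [Q { }] [P [Q { }]]]]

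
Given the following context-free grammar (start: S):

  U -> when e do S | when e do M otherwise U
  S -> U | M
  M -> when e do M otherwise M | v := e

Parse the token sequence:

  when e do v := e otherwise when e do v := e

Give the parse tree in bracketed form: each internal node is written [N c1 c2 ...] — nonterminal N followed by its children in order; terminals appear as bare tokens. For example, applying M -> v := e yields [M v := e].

S
U
when e do M otherwise U
when e do v := e otherwise U
when e do v := e otherwise when e do S
when e do v := e otherwise when e do M
when e do v := e otherwise when e do v := e

[S [U when e do [M v := e] otherwise [U when e do [S [M v := e]]]]]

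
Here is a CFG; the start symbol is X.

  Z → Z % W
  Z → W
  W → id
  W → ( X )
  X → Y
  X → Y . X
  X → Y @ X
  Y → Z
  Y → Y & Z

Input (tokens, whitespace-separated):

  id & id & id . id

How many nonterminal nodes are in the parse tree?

[X [Y [Y [Y [Z [W id]]] & [Z [W id]]] & [Z [W id]]] . [X [Y [Z [W id]]]]]

14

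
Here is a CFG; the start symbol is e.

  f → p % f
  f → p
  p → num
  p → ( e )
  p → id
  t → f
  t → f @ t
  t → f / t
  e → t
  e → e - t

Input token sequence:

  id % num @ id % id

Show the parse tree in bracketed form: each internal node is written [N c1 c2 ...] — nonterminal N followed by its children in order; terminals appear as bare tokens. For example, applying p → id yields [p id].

e
t
f @ t
p % f @ t
id % f @ t
id % p @ t
id % num @ t
id % num @ f
id % num @ p % f
id % num @ id % f
id % num @ id % p
id % num @ id % id

[e [t [f [p id] % [f [p num]]] @ [t [f [p id] % [f [p id]]]]]]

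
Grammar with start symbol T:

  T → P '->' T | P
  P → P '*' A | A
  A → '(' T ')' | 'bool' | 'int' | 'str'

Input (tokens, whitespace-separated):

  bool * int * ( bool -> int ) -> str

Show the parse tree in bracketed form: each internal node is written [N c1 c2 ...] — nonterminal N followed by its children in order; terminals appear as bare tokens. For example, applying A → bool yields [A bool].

[T [P [P [P [A bool]] * [A int]] * [A ( [T [P [A bool]] -> [T [P [A int]]]] )]] -> [T [P [A str]]]]

T
P -> T
P * A -> T
P * A * A -> T
A * A * A -> T
bool * A * A -> T
bool * int * A -> T
bool * int * ( T ) -> T
bool * int * ( P -> T ) -> T
bool * int * ( A -> T ) -> T
bool * int * ( bool -> T ) -> T
bool * int * ( bool -> P ) -> T
bool * int * ( bool -> A ) -> T
bool * int * ( bool -> int ) -> T
bool * int * ( bool -> int ) -> P
bool * int * ( bool -> int ) -> A
bool * int * ( bool -> int ) -> str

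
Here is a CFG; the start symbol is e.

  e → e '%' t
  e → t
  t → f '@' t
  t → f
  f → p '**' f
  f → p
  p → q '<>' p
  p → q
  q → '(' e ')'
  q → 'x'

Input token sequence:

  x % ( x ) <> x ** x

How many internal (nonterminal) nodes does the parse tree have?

[e [e [t [f [p [q x]]]]] % [t [f [p [q ( [e [t [f [p [q x]]]]] )] <> [p [q x]]] ** [f [p [q x]]]]]]

20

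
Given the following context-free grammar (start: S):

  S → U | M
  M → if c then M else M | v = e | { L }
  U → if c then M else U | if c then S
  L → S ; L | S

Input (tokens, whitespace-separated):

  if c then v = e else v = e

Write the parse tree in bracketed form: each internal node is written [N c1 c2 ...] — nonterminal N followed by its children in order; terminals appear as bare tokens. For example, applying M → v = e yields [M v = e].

S
M
if c then M else M
if c then v = e else M
if c then v = e else v = e

[S [M if c then [M v = e] else [M v = e]]]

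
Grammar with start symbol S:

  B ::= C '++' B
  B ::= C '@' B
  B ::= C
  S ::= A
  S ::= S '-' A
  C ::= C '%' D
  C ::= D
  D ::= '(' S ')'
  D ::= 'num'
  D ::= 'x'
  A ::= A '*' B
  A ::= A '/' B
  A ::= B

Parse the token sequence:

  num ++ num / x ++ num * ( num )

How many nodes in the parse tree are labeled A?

[S [A [A [A [B [C [D num]] ++ [B [C [D num]]]]] / [B [C [D x]] ++ [B [C [D num]]]]] * [B [C [D ( [S [A [B [C [D num]]]]] )]]]]]

4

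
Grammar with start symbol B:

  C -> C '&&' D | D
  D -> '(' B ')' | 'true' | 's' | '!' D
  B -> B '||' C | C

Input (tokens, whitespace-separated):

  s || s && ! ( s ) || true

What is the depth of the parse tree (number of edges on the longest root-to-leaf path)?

8

[B [B [B [C [D s]]] || [C [C [D s]] && [D ! [D ( [B [C [D s]]] )]]]] || [C [D true]]]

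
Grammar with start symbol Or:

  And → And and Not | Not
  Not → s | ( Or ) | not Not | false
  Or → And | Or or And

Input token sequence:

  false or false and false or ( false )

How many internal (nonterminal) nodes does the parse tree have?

14

[Or [Or [Or [And [Not false]]] or [And [And [Not false]] and [Not false]]] or [And [Not ( [Or [And [Not false]]] )]]]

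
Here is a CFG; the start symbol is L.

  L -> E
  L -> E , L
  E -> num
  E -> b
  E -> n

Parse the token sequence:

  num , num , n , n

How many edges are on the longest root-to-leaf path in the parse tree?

5

[L [E num] , [L [E num] , [L [E n] , [L [E n]]]]]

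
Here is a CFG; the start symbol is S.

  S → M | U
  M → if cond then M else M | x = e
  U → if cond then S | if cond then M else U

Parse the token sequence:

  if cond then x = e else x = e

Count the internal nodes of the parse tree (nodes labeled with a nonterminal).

[S [M if cond then [M x = e] else [M x = e]]]

4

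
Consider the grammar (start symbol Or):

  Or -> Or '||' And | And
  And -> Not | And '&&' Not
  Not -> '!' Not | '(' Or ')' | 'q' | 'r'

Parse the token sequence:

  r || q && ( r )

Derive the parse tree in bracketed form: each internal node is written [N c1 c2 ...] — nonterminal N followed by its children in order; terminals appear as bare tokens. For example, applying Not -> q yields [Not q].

[Or [Or [And [Not r]]] || [And [And [Not q]] && [Not ( [Or [And [Not r]]] )]]]

Or
Or || And
And || And
Not || And
r || And
r || And && Not
r || Not && Not
r || q && Not
r || q && ( Or )
r || q && ( And )
r || q && ( Not )
r || q && ( r )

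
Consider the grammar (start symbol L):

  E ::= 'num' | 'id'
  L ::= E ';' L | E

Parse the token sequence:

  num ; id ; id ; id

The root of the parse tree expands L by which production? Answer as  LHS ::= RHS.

[L [E num] ; [L [E id] ; [L [E id] ; [L [E id]]]]]

L ::= E ';' L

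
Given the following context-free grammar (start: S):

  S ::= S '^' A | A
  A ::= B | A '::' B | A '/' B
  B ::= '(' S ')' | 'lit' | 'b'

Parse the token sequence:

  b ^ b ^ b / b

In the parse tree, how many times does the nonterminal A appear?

4

[S [S [S [A [B b]]] ^ [A [B b]]] ^ [A [A [B b]] / [B b]]]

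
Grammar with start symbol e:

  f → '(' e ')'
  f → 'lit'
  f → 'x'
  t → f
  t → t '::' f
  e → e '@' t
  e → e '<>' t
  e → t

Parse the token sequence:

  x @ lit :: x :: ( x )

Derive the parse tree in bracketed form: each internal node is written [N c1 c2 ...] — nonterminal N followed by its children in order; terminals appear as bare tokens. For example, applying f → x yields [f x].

[e [e [t [f x]]] @ [t [t [t [f lit]] :: [f x]] :: [f ( [e [t [f x]]] )]]]

e
e @ t
t @ t
f @ t
x @ t
x @ t :: f
x @ t :: f :: f
x @ f :: f :: f
x @ lit :: f :: f
x @ lit :: x :: f
x @ lit :: x :: ( e )
x @ lit :: x :: ( t )
x @ lit :: x :: ( f )
x @ lit :: x :: ( x )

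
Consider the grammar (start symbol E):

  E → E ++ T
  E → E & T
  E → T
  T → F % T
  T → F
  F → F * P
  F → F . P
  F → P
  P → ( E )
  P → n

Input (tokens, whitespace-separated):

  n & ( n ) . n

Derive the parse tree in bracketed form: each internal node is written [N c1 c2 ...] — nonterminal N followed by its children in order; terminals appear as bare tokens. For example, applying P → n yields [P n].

[E [E [T [F [P n]]]] & [T [F [F [P ( [E [T [F [P n]]]] )]] . [P n]]]]

E
E & T
T & T
F & T
P & T
n & T
n & F
n & F . P
n & P . P
n & ( E ) . P
n & ( T ) . P
n & ( F ) . P
n & ( P ) . P
n & ( n ) . P
n & ( n ) . n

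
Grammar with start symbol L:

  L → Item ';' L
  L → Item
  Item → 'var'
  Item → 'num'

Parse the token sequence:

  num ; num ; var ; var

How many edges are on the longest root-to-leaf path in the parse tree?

[L [Item num] ; [L [Item num] ; [L [Item var] ; [L [Item var]]]]]

5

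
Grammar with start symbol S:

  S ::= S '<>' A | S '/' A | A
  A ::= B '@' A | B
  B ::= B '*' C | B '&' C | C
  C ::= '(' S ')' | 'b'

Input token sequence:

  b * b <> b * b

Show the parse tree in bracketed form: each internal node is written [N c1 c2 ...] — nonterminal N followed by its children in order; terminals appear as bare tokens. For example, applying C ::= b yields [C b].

S
S <> A
A <> A
B <> A
B * C <> A
C * C <> A
b * C <> A
b * b <> A
b * b <> B
b * b <> B * C
b * b <> C * C
b * b <> b * C
b * b <> b * b

[S [S [A [B [B [C b]] * [C b]]]] <> [A [B [B [C b]] * [C b]]]]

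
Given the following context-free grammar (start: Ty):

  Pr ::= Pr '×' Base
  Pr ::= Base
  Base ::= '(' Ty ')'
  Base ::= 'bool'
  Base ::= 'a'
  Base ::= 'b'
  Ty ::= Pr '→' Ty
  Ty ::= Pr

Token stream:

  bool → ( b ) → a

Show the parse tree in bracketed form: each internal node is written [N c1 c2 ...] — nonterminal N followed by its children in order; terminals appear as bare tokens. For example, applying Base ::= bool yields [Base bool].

[Ty [Pr [Base bool]] → [Ty [Pr [Base ( [Ty [Pr [Base b]]] )]] → [Ty [Pr [Base a]]]]]

Ty
Pr → Ty
Base → Ty
bool → Ty
bool → Pr → Ty
bool → Base → Ty
bool → ( Ty ) → Ty
bool → ( Pr ) → Ty
bool → ( Base ) → Ty
bool → ( b ) → Ty
bool → ( b ) → Pr
bool → ( b ) → Base
bool → ( b ) → a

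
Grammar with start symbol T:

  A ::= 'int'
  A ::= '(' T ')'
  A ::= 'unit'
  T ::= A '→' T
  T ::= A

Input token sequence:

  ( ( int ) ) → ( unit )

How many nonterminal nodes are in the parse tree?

10

[T [A ( [T [A ( [T [A int]] )]] )] → [T [A ( [T [A unit]] )]]]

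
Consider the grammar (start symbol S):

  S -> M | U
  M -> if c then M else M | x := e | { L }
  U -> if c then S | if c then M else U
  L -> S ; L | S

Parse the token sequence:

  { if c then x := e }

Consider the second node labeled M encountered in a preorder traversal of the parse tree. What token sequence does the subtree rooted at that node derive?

x := e

[S [M { [L [S [U if c then [S [M x := e]]]]] }]]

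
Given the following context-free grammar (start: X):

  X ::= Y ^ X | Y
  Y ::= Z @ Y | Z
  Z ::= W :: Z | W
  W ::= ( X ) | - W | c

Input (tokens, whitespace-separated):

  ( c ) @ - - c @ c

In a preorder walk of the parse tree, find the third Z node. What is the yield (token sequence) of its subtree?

- - c

[X [Y [Z [W ( [X [Y [Z [W c]]]] )]] @ [Y [Z [W - [W - [W c]]]] @ [Y [Z [W c]]]]]]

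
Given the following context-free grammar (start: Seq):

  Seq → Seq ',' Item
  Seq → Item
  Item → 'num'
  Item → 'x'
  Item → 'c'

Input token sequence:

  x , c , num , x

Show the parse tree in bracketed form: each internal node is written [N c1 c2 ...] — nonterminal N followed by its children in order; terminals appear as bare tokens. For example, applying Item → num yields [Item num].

Seq
Seq , Item
Seq , Item , Item
Seq , Item , Item , Item
Item , Item , Item , Item
x , Item , Item , Item
x , c , Item , Item
x , c , num , Item
x , c , num , x

[Seq [Seq [Seq [Seq [Item x]] , [Item c]] , [Item num]] , [Item x]]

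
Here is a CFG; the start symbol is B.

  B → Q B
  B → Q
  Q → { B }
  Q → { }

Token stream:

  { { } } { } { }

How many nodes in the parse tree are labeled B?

[B [Q { [B [Q { }]] }] [B [Q { }] [B [Q { }]]]]

4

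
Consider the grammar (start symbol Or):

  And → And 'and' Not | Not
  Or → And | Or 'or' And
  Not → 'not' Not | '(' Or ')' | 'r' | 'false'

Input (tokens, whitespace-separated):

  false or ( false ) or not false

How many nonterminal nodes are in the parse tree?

13

[Or [Or [Or [And [Not false]]] or [And [Not ( [Or [And [Not false]]] )]]] or [And [Not not [Not false]]]]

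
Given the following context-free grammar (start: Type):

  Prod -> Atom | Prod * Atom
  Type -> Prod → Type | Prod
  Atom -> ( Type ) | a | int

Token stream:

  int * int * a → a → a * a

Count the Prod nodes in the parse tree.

6

[Type [Prod [Prod [Prod [Atom int]] * [Atom int]] * [Atom a]] → [Type [Prod [Atom a]] → [Type [Prod [Prod [Atom a]] * [Atom a]]]]]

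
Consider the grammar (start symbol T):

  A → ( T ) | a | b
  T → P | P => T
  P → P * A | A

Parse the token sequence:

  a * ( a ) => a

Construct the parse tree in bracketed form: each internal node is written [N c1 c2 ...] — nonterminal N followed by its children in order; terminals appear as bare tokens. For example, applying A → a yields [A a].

[T [P [P [A a]] * [A ( [T [P [A a]]] )]] => [T [P [A a]]]]

T
P => T
P * A => T
A * A => T
a * A => T
a * ( T ) => T
a * ( P ) => T
a * ( A ) => T
a * ( a ) => T
a * ( a ) => P
a * ( a ) => A
a * ( a ) => a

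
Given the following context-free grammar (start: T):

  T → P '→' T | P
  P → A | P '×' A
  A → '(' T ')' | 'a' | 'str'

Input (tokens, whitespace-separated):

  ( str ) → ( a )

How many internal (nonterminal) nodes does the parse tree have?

[T [P [A ( [T [P [A str]]] )]] → [T [P [A ( [T [P [A a]]] )]]]]

12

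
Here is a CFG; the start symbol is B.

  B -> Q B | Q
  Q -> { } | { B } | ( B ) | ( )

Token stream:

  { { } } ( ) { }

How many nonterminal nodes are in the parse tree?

[B [Q { [B [Q { }]] }] [B [Q ( )] [B [Q { }]]]]

8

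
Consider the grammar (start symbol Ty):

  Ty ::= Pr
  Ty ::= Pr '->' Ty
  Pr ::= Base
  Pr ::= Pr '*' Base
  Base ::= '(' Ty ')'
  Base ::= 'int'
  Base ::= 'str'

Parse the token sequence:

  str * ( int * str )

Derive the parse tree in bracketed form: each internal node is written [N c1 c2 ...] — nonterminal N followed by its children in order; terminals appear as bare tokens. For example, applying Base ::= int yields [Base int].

Ty
Pr
Pr * Base
Base * Base
str * Base
str * ( Ty )
str * ( Pr )
str * ( Pr * Base )
str * ( Base * Base )
str * ( int * Base )
str * ( int * str )

[Ty [Pr [Pr [Base str]] * [Base ( [Ty [Pr [Pr [Base int]] * [Base str]]] )]]]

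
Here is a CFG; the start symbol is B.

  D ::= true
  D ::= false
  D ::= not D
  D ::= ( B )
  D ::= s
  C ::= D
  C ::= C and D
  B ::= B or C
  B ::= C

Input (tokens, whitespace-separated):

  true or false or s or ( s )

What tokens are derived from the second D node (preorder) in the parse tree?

false

[B [B [B [B [C [D true]]] or [C [D false]]] or [C [D s]]] or [C [D ( [B [C [D s]]] )]]]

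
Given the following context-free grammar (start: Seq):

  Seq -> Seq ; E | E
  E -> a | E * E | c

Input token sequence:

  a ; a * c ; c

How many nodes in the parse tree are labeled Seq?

3

[Seq [Seq [Seq [E a]] ; [E [E a] * [E c]]] ; [E c]]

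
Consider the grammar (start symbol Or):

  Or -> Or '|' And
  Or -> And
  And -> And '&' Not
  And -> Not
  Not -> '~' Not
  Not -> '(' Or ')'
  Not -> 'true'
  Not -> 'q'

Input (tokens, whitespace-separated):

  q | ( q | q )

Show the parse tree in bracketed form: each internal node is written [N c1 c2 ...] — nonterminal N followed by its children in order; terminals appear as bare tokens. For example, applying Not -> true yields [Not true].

[Or [Or [And [Not q]]] | [And [Not ( [Or [Or [And [Not q]]] | [And [Not q]]] )]]]

Or
Or | And
And | And
Not | And
q | And
q | Not
q | ( Or )
q | ( Or | And )
q | ( And | And )
q | ( Not | And )
q | ( q | And )
q | ( q | Not )
q | ( q | q )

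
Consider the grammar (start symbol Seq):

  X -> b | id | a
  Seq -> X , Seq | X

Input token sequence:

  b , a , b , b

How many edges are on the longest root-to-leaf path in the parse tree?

5

[Seq [X b] , [Seq [X a] , [Seq [X b] , [Seq [X b]]]]]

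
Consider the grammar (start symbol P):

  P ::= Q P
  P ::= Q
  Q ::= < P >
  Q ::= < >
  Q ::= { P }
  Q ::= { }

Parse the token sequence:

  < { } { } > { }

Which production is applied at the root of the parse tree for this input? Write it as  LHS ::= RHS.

[P [Q < [P [Q { }] [P [Q { }]]] >] [P [Q { }]]]

P ::= Q P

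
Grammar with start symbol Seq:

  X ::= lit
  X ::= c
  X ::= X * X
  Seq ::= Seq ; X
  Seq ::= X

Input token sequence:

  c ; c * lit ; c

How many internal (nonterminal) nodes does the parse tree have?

8

[Seq [Seq [Seq [X c]] ; [X [X c] * [X lit]]] ; [X c]]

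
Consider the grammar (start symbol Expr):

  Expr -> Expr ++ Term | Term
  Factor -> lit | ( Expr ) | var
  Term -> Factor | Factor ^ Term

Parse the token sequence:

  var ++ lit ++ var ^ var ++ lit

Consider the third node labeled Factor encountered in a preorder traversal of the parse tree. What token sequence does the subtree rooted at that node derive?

[Expr [Expr [Expr [Expr [Term [Factor var]]] ++ [Term [Factor lit]]] ++ [Term [Factor var] ^ [Term [Factor var]]]] ++ [Term [Factor lit]]]

var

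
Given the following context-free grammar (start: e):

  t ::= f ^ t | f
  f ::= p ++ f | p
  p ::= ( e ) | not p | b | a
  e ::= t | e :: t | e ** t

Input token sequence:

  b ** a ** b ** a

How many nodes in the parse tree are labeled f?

4

[e [e [e [e [t [f [p b]]]] ** [t [f [p a]]]] ** [t [f [p b]]]] ** [t [f [p a]]]]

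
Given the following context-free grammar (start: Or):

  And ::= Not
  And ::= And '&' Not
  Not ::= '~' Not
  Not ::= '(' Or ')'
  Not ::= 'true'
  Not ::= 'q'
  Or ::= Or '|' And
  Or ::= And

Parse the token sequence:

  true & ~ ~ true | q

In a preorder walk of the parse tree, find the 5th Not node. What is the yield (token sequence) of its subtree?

[Or [Or [And [And [Not true]] & [Not ~ [Not ~ [Not true]]]]] | [And [Not q]]]

q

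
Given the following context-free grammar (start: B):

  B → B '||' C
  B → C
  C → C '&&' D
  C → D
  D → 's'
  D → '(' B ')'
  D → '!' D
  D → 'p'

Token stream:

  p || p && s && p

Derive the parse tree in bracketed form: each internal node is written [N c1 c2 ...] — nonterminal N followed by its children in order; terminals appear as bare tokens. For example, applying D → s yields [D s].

[B [B [C [D p]]] || [C [C [C [D p]] && [D s]] && [D p]]]

B
B || C
C || C
D || C
p || C
p || C && D
p || C && D && D
p || D && D && D
p || p && D && D
p || p && s && D
p || p && s && p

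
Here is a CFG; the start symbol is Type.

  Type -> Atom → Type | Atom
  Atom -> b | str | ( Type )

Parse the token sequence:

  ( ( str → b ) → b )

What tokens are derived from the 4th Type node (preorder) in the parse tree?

[Type [Atom ( [Type [Atom ( [Type [Atom str] → [Type [Atom b]]] )] → [Type [Atom b]]] )]]

b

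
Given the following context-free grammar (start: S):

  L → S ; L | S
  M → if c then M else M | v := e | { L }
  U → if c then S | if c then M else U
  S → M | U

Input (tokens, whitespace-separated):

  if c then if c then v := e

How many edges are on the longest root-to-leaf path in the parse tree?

[S [U if c then [S [U if c then [S [M v := e]]]]]]

6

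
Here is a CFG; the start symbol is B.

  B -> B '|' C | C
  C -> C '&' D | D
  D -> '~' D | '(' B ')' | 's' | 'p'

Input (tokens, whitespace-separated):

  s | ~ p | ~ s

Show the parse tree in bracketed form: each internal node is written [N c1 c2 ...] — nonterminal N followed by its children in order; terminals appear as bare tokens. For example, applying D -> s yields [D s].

[B [B [B [C [D s]]] | [C [D ~ [D p]]]] | [C [D ~ [D s]]]]

B
B | C
B | C | C
C | C | C
D | C | C
s | C | C
s | D | C
s | ~ D | C
s | ~ p | C
s | ~ p | D
s | ~ p | ~ D
s | ~ p | ~ s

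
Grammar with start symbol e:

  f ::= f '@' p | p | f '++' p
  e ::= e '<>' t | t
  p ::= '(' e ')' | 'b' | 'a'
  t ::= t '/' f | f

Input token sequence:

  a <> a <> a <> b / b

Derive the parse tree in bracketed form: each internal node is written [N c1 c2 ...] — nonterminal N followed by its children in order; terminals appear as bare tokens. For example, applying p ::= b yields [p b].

[e [e [e [e [t [f [p a]]]] <> [t [f [p a]]]] <> [t [f [p a]]]] <> [t [t [f [p b]]] / [f [p b]]]]

e
e <> t
e <> t <> t
e <> t <> t <> t
t <> t <> t <> t
f <> t <> t <> t
p <> t <> t <> t
a <> t <> t <> t
a <> f <> t <> t
a <> p <> t <> t
a <> a <> t <> t
a <> a <> f <> t
a <> a <> p <> t
a <> a <> a <> t
a <> a <> a <> t / f
a <> a <> a <> f / f
a <> a <> a <> p / f
a <> a <> a <> b / f
a <> a <> a <> b / p
a <> a <> a <> b / b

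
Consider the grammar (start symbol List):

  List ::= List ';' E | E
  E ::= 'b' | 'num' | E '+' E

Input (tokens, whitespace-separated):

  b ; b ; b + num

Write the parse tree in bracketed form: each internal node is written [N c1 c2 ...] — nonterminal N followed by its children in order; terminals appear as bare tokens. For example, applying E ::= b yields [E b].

List
List ; E
List ; E ; E
E ; E ; E
b ; E ; E
b ; b ; E
b ; b ; E + E
b ; b ; b + E
b ; b ; b + num

[List [List [List [E b]] ; [E b]] ; [E [E b] + [E num]]]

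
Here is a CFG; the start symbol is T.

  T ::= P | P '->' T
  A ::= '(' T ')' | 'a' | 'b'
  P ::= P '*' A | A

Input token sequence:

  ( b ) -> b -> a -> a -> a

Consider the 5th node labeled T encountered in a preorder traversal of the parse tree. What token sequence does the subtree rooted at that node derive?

[T [P [A ( [T [P [A b]]] )]] -> [T [P [A b]] -> [T [P [A a]] -> [T [P [A a]] -> [T [P [A a]]]]]]]

a -> a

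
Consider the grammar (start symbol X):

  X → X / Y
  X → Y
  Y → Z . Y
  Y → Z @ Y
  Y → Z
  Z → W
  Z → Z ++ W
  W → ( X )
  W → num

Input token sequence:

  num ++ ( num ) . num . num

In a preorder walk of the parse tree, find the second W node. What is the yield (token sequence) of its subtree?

[X [Y [Z [Z [W num]] ++ [W ( [X [Y [Z [W num]]]] )]] . [Y [Z [W num]] . [Y [Z [W num]]]]]]

( num )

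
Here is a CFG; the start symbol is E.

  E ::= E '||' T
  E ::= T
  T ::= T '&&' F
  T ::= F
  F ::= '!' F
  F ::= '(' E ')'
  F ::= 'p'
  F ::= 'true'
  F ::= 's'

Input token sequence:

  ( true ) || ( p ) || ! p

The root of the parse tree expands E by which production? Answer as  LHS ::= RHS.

E ::= E '||' T

[E [E [E [T [F ( [E [T [F true]]] )]]] || [T [F ( [E [T [F p]]] )]]] || [T [F ! [F p]]]]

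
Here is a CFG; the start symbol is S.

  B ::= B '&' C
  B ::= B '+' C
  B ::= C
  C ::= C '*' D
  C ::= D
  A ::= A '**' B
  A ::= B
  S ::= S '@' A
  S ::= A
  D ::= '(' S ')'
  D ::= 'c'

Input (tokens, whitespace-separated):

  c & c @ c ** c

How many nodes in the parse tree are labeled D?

[S [S [A [B [B [C [D c]]] & [C [D c]]]]] @ [A [A [B [C [D c]]]] ** [B [C [D c]]]]]

4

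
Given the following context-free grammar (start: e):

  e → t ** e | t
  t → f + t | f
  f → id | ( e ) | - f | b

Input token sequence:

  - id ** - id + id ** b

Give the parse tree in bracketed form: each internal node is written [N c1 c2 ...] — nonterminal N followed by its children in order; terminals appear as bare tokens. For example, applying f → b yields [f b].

[e [t [f - [f id]]] ** [e [t [f - [f id]] + [t [f id]]] ** [e [t [f b]]]]]

e
t ** e
f ** e
- f ** e
- id ** e
- id ** t ** e
- id ** f + t ** e
- id ** - f + t ** e
- id ** - id + t ** e
- id ** - id + f ** e
- id ** - id + id ** e
- id ** - id + id ** t
- id ** - id + id ** f
- id ** - id + id ** b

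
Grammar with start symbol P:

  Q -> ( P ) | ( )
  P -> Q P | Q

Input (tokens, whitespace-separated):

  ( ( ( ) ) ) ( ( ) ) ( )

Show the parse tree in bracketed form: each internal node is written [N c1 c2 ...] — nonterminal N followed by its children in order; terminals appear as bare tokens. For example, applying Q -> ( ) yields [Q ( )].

[P [Q ( [P [Q ( [P [Q ( )]] )]] )] [P [Q ( [P [Q ( )]] )] [P [Q ( )]]]]

P
Q P
( P ) P
( Q ) P
( ( P ) ) P
( ( Q ) ) P
( ( ( ) ) ) P
( ( ( ) ) ) Q P
( ( ( ) ) ) ( P ) P
( ( ( ) ) ) ( Q ) P
( ( ( ) ) ) ( ( ) ) P
( ( ( ) ) ) ( ( ) ) Q
( ( ( ) ) ) ( ( ) ) ( )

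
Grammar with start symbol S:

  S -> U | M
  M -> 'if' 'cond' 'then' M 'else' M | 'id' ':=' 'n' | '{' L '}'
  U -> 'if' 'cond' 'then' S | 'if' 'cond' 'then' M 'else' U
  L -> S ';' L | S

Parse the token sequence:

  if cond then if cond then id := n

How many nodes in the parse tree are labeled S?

3

[S [U if cond then [S [U if cond then [S [M id := n]]]]]]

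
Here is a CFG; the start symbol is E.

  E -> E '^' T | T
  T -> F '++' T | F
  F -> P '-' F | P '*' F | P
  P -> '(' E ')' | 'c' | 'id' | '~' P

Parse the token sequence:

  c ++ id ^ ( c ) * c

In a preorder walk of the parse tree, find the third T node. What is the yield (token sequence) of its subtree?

[E [E [T [F [P c]] ++ [T [F [P id]]]]] ^ [T [F [P ( [E [T [F [P c]]]] )] * [F [P c]]]]]

( c ) * c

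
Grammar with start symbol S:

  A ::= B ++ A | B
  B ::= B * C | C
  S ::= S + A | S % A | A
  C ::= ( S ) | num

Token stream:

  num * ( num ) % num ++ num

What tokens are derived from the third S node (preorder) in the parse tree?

num

[S [S [A [B [B [C num]] * [C ( [S [A [B [C num]]]] )]]]] % [A [B [C num]] ++ [A [B [C num]]]]]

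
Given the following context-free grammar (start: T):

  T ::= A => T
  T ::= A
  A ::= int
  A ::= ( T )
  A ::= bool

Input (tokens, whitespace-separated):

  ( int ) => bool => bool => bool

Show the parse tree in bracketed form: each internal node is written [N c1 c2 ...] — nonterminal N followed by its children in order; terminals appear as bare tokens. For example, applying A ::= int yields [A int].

[T [A ( [T [A int]] )] => [T [A bool] => [T [A bool] => [T [A bool]]]]]

T
A => T
( T ) => T
( A ) => T
( int ) => T
( int ) => A => T
( int ) => bool => T
( int ) => bool => A => T
( int ) => bool => bool => T
( int ) => bool => bool => A
( int ) => bool => bool => bool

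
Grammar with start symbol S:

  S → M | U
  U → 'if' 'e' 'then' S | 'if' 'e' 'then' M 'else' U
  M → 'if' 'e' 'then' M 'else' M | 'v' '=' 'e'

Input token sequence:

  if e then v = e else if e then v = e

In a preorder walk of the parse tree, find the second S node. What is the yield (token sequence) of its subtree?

[S [U if e then [M v = e] else [U if e then [S [M v = e]]]]]

v = e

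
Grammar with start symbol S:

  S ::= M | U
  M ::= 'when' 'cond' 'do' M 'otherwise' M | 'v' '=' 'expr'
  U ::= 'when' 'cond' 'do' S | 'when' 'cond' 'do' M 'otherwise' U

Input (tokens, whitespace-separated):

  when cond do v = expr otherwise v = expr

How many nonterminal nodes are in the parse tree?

[S [M when cond do [M v = expr] otherwise [M v = expr]]]

4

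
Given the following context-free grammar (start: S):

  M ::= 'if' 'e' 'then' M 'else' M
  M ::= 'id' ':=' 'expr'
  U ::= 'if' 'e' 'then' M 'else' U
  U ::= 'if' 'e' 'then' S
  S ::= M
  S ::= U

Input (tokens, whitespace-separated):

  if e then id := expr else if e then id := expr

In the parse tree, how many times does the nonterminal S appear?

[S [U if e then [M id := expr] else [U if e then [S [M id := expr]]]]]

2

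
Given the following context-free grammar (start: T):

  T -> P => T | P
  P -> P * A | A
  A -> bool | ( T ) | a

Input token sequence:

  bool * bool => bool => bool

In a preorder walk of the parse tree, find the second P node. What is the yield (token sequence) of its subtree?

[T [P [P [A bool]] * [A bool]] => [T [P [A bool]] => [T [P [A bool]]]]]

bool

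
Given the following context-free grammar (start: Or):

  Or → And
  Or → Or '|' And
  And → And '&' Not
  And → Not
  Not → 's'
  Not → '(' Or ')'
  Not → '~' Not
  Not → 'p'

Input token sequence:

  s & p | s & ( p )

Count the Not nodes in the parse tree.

[Or [Or [And [And [Not s]] & [Not p]]] | [And [And [Not s]] & [Not ( [Or [And [Not p]]] )]]]

5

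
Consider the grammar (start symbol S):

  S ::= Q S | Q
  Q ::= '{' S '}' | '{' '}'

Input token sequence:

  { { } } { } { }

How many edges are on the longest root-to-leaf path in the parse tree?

[S [Q { [S [Q { }]] }] [S [Q { }] [S [Q { }]]]]

4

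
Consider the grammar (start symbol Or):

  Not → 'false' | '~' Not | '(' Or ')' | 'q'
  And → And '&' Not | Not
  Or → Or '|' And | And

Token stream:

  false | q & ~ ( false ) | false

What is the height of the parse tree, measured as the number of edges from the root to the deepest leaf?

8

[Or [Or [Or [And [Not false]]] | [And [And [Not q]] & [Not ~ [Not ( [Or [And [Not false]]] )]]]] | [And [Not false]]]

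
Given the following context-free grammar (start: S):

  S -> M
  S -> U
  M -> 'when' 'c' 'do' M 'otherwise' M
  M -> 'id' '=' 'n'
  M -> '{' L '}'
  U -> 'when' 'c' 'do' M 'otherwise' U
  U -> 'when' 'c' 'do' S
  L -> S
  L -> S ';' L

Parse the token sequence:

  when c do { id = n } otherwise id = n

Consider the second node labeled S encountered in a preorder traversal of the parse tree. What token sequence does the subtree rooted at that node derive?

[S [M when c do [M { [L [S [M id = n]]] }] otherwise [M id = n]]]

id = n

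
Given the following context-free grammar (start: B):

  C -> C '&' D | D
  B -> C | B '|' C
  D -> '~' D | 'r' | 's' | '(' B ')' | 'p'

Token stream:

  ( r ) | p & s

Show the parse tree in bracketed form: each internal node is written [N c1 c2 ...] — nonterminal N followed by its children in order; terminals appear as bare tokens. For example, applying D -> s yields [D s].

[B [B [C [D ( [B [C [D r]]] )]]] | [C [C [D p]] & [D s]]]

B
B | C
C | C
D | C
( B ) | C
( C ) | C
( D ) | C
( r ) | C
( r ) | C & D
( r ) | D & D
( r ) | p & D
( r ) | p & s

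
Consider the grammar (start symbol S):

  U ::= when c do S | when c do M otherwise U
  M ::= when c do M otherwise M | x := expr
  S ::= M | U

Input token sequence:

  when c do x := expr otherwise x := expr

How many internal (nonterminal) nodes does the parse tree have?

4

[S [M when c do [M x := expr] otherwise [M x := expr]]]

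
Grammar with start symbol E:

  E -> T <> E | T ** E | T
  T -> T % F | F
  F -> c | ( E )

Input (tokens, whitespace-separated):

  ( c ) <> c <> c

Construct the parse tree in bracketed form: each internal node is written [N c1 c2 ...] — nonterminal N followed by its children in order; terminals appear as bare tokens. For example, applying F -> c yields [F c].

E
T <> E
F <> E
( E ) <> E
( T ) <> E
( F ) <> E
( c ) <> E
( c ) <> T <> E
( c ) <> F <> E
( c ) <> c <> E
( c ) <> c <> T
( c ) <> c <> F
( c ) <> c <> c

[E [T [F ( [E [T [F c]]] )]] <> [E [T [F c]] <> [E [T [F c]]]]]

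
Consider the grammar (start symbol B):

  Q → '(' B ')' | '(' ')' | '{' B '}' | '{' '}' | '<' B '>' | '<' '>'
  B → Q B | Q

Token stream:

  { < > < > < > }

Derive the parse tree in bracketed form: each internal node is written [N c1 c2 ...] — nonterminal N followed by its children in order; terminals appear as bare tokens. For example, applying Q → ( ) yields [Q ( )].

B
Q
{ B }
{ Q B }
{ < > B }
{ < > Q B }
{ < > < > B }
{ < > < > Q }
{ < > < > < > }

[B [Q { [B [Q < >] [B [Q < >] [B [Q < >]]]] }]]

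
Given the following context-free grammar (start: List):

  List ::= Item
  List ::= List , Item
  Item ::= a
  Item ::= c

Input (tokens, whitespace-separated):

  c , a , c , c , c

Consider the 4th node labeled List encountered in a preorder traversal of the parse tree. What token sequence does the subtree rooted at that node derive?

c , a

[List [List [List [List [List [Item c]] , [Item a]] , [Item c]] , [Item c]] , [Item c]]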